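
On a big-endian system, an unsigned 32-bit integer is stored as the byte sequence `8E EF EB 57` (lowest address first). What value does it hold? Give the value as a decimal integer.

2398088023

In big-endian order the high byte comes first in memory.
The bytes are already most-significant first: 0x8EEFEB57.
0x8EEFEB57 = 2398088023.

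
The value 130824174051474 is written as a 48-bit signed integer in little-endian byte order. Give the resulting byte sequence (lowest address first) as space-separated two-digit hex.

92 20 6C E0 FB 76

130824174051474 in hexadecimal, padded to 48 bits, is 0x76FBE06C2092.
Split into bytes (most-significant first): 76 FB E0 6C 20 92.
Little-endian stores the least-significant byte at the lowest address.
So at ascending addresses the bytes are 92 20 6C E0 FB 76.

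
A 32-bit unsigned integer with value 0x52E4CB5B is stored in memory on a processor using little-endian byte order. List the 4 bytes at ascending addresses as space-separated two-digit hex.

5B CB E4 52

Split into bytes (most-significant first): 52 E4 CB 5B.
Little-endian: lowest address holds the least-significant byte.
So at ascending addresses the bytes are 5B CB E4 52.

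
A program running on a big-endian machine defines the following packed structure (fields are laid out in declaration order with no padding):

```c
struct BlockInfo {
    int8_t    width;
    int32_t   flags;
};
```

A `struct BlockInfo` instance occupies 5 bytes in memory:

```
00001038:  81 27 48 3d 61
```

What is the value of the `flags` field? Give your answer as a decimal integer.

659045729

`flags` follows `width` (1 byte), so it starts at byte offset 1 and occupies 4 bytes.
Bytes at offsets 1..4: 27 48 3D 61.
In big-endian order the high byte comes first in memory.
The bytes are already most-significant first: 0x27483D61.
0x27483D61 = 659045729.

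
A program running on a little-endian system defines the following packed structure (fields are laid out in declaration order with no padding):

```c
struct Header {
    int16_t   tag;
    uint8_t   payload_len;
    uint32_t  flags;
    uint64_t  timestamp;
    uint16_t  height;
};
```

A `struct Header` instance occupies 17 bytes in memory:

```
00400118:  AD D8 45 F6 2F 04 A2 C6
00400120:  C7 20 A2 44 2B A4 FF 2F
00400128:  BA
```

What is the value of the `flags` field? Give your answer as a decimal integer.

`flags` follows `tag` (2 B), `payload_len` (1 B), so it starts at offset 2 + 1 = 3 and occupies 4 bytes.
Bytes at offsets 3..6: F6 2F 04 A2.
Little-endian: lowest address holds the least-significant byte.
Reassemble most-significant byte first: A2 04 2F F6 → 0xA2042FF6.
0xA2042FF6 = 2718183414.

2718183414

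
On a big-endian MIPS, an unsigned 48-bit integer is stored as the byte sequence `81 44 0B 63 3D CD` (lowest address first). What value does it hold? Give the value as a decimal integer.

Big-endian stores the most-significant byte at the lowest address.
The bytes are already most-significant first: 0x81440B633DCD.
0x81440B633DCD = 142129248812493.

142129248812493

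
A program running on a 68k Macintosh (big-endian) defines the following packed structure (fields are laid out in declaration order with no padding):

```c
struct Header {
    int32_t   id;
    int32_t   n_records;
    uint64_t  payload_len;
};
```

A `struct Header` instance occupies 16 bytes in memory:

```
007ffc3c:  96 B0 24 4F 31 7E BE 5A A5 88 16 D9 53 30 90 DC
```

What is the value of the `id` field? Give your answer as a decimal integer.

`id` is the first field, at byte offset 0, occupying 4 bytes.
Bytes at offsets 0..3: 96 B0 24 4F.
Big-endian: lowest address holds the most-significant byte.
The bytes are already most-significant first: 0x96B0244F.
Top bit is set, so as a signed 32-bit value this is 0x96B0244F − 2^32 = -1766841265.

-1766841265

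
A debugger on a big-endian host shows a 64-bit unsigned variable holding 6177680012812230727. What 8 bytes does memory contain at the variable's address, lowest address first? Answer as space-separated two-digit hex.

6177680012812230727 in hexadecimal, padded to 64 bits, is 0x55BB873DABB42047.
Split into bytes (most-significant first): 55 BB 87 3D AB B4 20 47.
Big-endian stores the most-significant byte at the lowest address.
So the memory order matches the most-significant-first order: 55 BB 87 3D AB B4 20 47.

55 BB 87 3D AB B4 20 47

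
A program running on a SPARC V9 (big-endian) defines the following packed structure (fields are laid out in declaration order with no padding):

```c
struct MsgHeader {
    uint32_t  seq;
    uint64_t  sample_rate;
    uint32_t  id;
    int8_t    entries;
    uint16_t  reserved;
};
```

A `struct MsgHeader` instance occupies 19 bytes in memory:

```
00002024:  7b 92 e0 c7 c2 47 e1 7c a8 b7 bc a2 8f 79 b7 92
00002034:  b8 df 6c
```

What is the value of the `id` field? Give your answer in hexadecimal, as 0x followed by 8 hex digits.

0x8F79B792

`id` follows `seq` (4 B), `sample_rate` (8 B), so it starts at offset 4 + 8 = 12 and occupies 4 bytes.
Bytes at offsets 12..15: 8F 79 B7 92.
In big-endian order the high byte comes first in memory.
The bytes are already most-significant first: 0x8F79B792.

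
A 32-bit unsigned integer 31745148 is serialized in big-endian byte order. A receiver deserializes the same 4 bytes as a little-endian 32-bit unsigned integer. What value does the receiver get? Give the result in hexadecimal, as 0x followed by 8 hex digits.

0x7C64E401

31745148 in 32-bit hexadecimal is 0x01E4647C.
Stored big-endian, the bytes at ascending addresses are 01 E4 64 7C.
Read back as little-endian, the first byte is least significant, giving 0x7C64E401.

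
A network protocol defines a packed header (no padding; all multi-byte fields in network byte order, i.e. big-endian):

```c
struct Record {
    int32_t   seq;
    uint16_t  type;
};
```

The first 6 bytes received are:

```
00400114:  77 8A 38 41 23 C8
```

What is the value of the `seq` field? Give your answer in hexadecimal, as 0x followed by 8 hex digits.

`seq` is the first field, at byte offset 0, occupying 4 bytes.
Bytes at offsets 0..3: 77 8A 38 41.
Big-endian stores the most-significant byte at the lowest address.
The bytes are already most-significant first: 0x778A3841.

0x778A3841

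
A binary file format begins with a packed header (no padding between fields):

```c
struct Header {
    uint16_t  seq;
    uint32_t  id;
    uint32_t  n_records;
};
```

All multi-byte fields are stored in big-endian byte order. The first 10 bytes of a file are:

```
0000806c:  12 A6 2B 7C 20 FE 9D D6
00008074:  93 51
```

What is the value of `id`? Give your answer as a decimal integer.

`id` follows `seq` (2 bytes), so it starts at byte offset 2 and occupies 4 bytes.
Bytes at offsets 2..5: 2B 7C 20 FE.
In big-endian order the high byte comes first in memory.
The bytes are already most-significant first: 0x2B7C20FE.
0x2B7C20FE = 729555198.

729555198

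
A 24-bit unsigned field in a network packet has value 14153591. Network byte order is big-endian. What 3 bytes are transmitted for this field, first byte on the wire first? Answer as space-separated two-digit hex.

14153591 in hexadecimal, padded to 24 bits, is 0xD7F777.
Split into bytes (most-significant first): D7 F7 77.
Big-endian stores the most-significant byte at the lowest address.
So the memory order matches the most-significant-first order: D7 F7 77.

D7 F7 77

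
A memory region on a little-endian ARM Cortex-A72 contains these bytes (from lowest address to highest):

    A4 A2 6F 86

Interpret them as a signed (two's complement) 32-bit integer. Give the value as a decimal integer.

-2039504220

In little-endian order the low byte comes first in memory.
Reassemble most-significant byte first: 86 6F A2 A4 → 0x866FA2A4.
Top bit is set, so as a signed 32-bit value this is 0x866FA2A4 − 2^32 = -2039504220.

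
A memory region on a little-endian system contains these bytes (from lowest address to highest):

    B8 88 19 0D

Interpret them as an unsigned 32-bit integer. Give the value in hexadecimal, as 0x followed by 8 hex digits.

0x0D1988B8

In little-endian order the low byte comes first in memory.
Reassemble most-significant byte first: 0D 19 88 B8 → 0x0D1988B8.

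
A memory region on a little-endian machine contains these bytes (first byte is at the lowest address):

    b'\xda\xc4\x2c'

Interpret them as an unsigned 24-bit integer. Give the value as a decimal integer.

Little-endian: lowest address holds the least-significant byte.
Reassemble most-significant byte first: 2C C4 DA → 0x2CC4DA.
0x2CC4DA = 2933978.

2933978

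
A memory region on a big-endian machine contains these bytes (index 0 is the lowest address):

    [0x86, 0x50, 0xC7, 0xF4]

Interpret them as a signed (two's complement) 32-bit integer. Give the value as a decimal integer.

-2041526284

In big-endian order the high byte comes first in memory.
The bytes are already most-significant first: 0x8650C7F4.
Top bit is set, so as a signed 32-bit value this is 0x8650C7F4 − 2^32 = -2041526284.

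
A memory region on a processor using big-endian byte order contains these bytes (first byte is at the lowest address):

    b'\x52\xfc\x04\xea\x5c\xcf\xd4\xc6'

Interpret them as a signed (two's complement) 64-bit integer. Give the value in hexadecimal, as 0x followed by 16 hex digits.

0x52FC04EA5CCFD4C6

Big-endian stores the most-significant byte at the lowest address.
The bytes are already most-significant first: 0x52FC04EA5CCFD4C6.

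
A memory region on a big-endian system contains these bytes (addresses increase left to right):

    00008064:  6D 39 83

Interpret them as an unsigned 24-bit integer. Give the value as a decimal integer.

7158147

Big-endian stores the most-significant byte at the lowest address.
The bytes are already most-significant first: 0x6D3983.
0x6D3983 = 7158147.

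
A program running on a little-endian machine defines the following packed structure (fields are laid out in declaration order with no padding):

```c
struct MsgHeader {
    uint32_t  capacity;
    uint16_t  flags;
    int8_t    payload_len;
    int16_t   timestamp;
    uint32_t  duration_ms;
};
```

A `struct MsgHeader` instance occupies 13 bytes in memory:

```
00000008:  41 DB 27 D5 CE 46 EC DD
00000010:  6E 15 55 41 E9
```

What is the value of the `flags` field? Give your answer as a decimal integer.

18126

`flags` follows `capacity` (4 bytes), so it starts at byte offset 4 and occupies 2 bytes.
Bytes at offsets 4..5: CE 46.
Little-endian: lowest address holds the least-significant byte.
Reassemble most-significant byte first: 46 CE → 0x46CE.
0x46CE = 18126.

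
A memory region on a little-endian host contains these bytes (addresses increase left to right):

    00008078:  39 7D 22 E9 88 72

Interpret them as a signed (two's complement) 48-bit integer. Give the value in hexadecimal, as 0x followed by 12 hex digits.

In little-endian order the low byte comes first in memory.
Reassemble most-significant byte first: 72 88 E9 22 7D 39 → 0x7288E9227D39.

0x7288E9227D39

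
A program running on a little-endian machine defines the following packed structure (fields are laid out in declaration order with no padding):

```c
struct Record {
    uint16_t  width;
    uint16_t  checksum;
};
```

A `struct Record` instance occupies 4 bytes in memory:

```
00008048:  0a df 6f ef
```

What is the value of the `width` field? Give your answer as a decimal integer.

57098

`width` is the first field, at byte offset 0, occupying 2 bytes.
Bytes at offsets 0..1: 0A DF.
In little-endian order the low byte comes first in memory.
Reassemble most-significant byte first: DF 0A → 0xDF0A.
0xDF0A = 57098.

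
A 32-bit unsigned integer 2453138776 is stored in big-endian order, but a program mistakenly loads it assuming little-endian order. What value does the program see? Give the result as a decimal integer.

2453138776 in 32-bit hexadecimal is 0x9237ED58.
Stored big-endian, the bytes at ascending addresses are 92 37 ED 58.
Read back as little-endian, the first byte is least significant, giving 0x58ED3792.
0x58ED3792 = 1491941266.

1491941266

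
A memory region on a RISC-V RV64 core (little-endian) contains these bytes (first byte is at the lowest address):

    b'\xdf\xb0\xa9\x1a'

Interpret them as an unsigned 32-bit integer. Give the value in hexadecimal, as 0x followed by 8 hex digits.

In little-endian order the low byte comes first in memory.
Reassemble most-significant byte first: 1A A9 B0 DF → 0x1AA9B0DF.

0x1AA9B0DF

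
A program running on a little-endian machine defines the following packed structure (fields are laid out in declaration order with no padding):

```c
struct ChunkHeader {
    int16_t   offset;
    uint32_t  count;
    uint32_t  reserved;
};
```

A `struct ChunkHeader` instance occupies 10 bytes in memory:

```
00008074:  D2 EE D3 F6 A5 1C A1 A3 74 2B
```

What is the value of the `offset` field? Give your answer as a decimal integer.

`offset` is the first field, at byte offset 0, occupying 2 bytes.
Bytes at offsets 0..1: D2 EE.
In little-endian order the low byte comes first in memory.
Reassemble most-significant byte first: EE D2 → 0xEED2.
Top bit is set, so as a signed 16-bit value this is 0xEED2 − 2^16 = -4398.

-4398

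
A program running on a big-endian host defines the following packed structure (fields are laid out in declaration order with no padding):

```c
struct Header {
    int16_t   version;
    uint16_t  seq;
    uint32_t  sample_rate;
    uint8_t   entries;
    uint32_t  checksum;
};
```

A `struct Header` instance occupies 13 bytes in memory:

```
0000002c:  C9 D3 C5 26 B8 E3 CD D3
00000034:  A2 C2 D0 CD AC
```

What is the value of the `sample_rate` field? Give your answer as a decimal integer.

`sample_rate` follows `version` (2 B), `seq` (2 B), so it starts at offset 2 + 2 = 4 and occupies 4 bytes.
Bytes at offsets 4..7: B8 E3 CD D3.
In big-endian order the high byte comes first in memory.
The bytes are already most-significant first: 0xB8E3CDD3.
0xB8E3CDD3 = 3101937107.

3101937107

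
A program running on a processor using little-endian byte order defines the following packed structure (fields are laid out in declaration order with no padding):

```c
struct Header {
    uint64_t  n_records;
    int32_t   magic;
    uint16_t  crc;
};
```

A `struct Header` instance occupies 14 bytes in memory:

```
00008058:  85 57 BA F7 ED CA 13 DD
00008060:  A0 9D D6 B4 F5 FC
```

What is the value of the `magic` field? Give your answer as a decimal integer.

`magic` follows `n_records` (8 bytes), so it starts at byte offset 8 and occupies 4 bytes.
Bytes at offsets 8..11: A0 9D D6 B4.
In little-endian order the low byte comes first in memory.
Reassemble most-significant byte first: B4 D6 9D A0 → 0xB4D69DA0.
Top bit is set, so as a signed 32-bit value this is 0xB4D69DA0 − 2^32 = -1261003360.

-1261003360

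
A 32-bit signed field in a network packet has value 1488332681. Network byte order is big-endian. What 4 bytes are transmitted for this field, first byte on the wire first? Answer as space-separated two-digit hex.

58 B6 27 89

1488332681 in hexadecimal, padded to 32 bits, is 0x58B62789.
Split into bytes (most-significant first): 58 B6 27 89.
Big-endian: lowest address holds the most-significant byte.
So the memory order matches the most-significant-first order: 58 B6 27 89.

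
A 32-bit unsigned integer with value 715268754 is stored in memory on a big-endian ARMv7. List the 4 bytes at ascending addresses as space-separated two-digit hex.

2A A2 22 92

715268754 in hexadecimal, padded to 32 bits, is 0x2AA22292.
Split into bytes (most-significant first): 2A A2 22 92.
In big-endian order the high byte comes first in memory.
So the memory order matches the most-significant-first order: 2A A2 22 92.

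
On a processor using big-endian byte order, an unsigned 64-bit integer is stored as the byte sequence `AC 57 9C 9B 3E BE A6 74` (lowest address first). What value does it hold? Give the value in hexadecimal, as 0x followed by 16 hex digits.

In big-endian order the high byte comes first in memory.
The bytes are already most-significant first: 0xAC579C9B3EBEA674.

0xAC579C9B3EBEA674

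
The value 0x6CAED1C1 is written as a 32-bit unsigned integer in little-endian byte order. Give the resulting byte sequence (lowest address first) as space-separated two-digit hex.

Split into bytes (most-significant first): 6C AE D1 C1.
Little-endian stores the least-significant byte at the lowest address.
So at ascending addresses the bytes are C1 D1 AE 6C.

C1 D1 AE 6C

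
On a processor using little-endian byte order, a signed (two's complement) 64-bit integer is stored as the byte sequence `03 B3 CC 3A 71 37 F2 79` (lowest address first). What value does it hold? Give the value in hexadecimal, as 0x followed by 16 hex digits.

In little-endian order the low byte comes first in memory.
Reassemble most-significant byte first: 79 F2 37 71 3A CC B3 03 → 0x79F237713ACCB303.

0x79F237713ACCB303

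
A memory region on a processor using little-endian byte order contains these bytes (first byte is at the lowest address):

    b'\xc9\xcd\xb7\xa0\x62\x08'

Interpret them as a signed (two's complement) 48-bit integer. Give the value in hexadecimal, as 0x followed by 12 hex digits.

0x0862A0B7CDC9

Little-endian: lowest address holds the least-significant byte.
Reassemble most-significant byte first: 08 62 A0 B7 CD C9 → 0x0862A0B7CDC9.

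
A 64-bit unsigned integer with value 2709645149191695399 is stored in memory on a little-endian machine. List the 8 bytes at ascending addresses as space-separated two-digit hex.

27 6C EE 28 E8 97 9A 25

2709645149191695399 in hexadecimal, padded to 64 bits, is 0x259A97E828EE6C27.
Split into bytes (most-significant first): 25 9A 97 E8 28 EE 6C 27.
Little-endian: lowest address holds the least-significant byte.
So at ascending addresses the bytes are 27 6C EE 28 E8 97 9A 25.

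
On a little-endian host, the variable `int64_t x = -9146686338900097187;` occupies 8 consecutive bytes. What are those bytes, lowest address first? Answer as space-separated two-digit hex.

Two's complement of -9146686338900097187 in 64 bits: 9146686338900097187 = 0x7EEF8EC3960EF8A3; invert → 0x8110713C69F1075C; add 1 → 0x8110713C69F1075D.
Split into bytes (most-significant first): 81 10 71 3C 69 F1 07 5D.
Little-endian: lowest address holds the least-significant byte.
So at ascending addresses the bytes are 5D 07 F1 69 3C 71 10 81.

5D 07 F1 69 3C 71 10 81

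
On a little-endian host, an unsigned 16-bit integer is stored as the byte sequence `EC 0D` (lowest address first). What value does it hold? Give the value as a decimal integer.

Little-endian: lowest address holds the least-significant byte.
Reassemble most-significant byte first: 0D EC → 0x0DEC.
0x0DEC = 3564.

3564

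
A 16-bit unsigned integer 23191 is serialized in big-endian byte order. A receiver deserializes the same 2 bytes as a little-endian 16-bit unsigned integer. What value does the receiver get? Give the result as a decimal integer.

38746

23191 in 16-bit hexadecimal is 0x5A97.
Stored big-endian, the bytes at ascending addresses are 5A 97.
Read back as little-endian, the first byte is least significant, giving 0x975A.
0x975A = 38746.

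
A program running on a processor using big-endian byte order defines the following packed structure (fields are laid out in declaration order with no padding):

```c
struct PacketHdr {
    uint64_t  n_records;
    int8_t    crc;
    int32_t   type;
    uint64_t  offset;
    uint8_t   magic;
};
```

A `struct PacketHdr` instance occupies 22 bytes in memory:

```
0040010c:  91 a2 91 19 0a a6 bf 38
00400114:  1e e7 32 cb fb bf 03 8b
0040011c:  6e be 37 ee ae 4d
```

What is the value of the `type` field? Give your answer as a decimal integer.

`type` follows `n_records` (8 B), `crc` (1 B), so it starts at offset 8 + 1 = 9 and occupies 4 bytes.
Bytes at offsets 9..12: E7 32 CB FB.
Big-endian: lowest address holds the most-significant byte.
The bytes are already most-significant first: 0xE732CBFB.
Top bit is set, so as a signed 32-bit value this is 0xE732CBFB − 2^32 = -416101381.

-416101381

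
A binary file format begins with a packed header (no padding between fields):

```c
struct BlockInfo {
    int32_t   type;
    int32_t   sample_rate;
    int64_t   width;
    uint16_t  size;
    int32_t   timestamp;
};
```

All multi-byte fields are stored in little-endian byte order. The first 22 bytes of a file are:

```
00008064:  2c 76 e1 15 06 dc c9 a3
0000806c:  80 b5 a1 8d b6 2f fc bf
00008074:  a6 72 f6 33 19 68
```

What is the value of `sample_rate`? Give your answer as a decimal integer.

-1547052026

`sample_rate` follows `type` (4 bytes), so it starts at byte offset 4 and occupies 4 bytes.
Bytes at offsets 4..7: 06 DC C9 A3.
In little-endian order the low byte comes first in memory.
Reassemble most-significant byte first: A3 C9 DC 06 → 0xA3C9DC06.
Top bit is set, so as a signed 32-bit value this is 0xA3C9DC06 − 2^32 = -1547052026.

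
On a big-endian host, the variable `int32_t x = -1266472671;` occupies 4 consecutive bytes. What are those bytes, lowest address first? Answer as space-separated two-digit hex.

Two's complement of -1266472671 in 32 bits: 1266472671 = 0x4B7CD6DF; invert → 0xB4832920; add 1 → 0xB4832921.
Split into bytes (most-significant first): B4 83 29 21.
In big-endian order the high byte comes first in memory.
So the memory order matches the most-significant-first order: B4 83 29 21.

B4 83 29 21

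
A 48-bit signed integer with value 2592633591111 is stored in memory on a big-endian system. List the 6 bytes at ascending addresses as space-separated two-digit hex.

02 5B A5 01 15 47

2592633591111 in hexadecimal, padded to 48 bits, is 0x025BA5011547.
Split into bytes (most-significant first): 02 5B A5 01 15 47.
Big-endian: lowest address holds the most-significant byte.
So the memory order matches the most-significant-first order: 02 5B A5 01 15 47.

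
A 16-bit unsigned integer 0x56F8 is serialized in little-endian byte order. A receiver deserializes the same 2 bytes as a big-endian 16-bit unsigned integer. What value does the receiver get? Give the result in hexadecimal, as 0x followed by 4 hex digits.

Stored little-endian, the bytes at ascending addresses are F8 56.
Read back as big-endian, the last byte is least significant, giving 0xF856.

0xF856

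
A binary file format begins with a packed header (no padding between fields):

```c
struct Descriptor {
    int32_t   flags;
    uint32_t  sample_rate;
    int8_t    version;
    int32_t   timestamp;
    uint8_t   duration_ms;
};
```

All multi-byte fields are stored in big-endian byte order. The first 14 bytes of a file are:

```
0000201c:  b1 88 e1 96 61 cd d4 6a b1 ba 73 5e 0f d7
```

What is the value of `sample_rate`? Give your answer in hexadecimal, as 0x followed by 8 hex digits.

0x61CDD46A

`sample_rate` follows `flags` (4 bytes), so it starts at byte offset 4 and occupies 4 bytes.
Bytes at offsets 4..7: 61 CD D4 6A.
In big-endian order the high byte comes first in memory.
The bytes are already most-significant first: 0x61CDD46A.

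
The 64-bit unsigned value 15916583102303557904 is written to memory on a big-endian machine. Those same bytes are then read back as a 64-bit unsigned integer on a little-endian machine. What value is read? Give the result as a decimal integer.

1214223100377359324

15916583102303557904 in 64-bit hexadecimal is 0xDCE310007AC9D910.
Stored big-endian, the bytes at ascending addresses are DC E3 10 00 7A C9 D9 10.
Read back as little-endian, the first byte is least significant, giving 0x10D9C97A0010E3DC.
0x10D9C97A0010E3DC = 1214223100377359324.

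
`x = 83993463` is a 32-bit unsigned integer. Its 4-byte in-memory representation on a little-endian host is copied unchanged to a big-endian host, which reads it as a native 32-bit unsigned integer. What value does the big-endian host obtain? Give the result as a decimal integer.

2007171333

83993463 in 32-bit hexadecimal is 0x0501A377.
Stored little-endian, the bytes at ascending addresses are 77 A3 01 05.
Read back as big-endian, the last byte is least significant, giving 0x77A30105.
0x77A30105 = 2007171333.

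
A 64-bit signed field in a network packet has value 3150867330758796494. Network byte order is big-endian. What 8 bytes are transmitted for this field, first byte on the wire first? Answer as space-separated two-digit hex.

3150867330758796494 in hexadecimal, padded to 64 bits, is 0x2BBA2124B042E4CE.
Split into bytes (most-significant first): 2B BA 21 24 B0 42 E4 CE.
Big-endian stores the most-significant byte at the lowest address.
So the memory order matches the most-significant-first order: 2B BA 21 24 B0 42 E4 CE.

2B BA 21 24 B0 42 E4 CE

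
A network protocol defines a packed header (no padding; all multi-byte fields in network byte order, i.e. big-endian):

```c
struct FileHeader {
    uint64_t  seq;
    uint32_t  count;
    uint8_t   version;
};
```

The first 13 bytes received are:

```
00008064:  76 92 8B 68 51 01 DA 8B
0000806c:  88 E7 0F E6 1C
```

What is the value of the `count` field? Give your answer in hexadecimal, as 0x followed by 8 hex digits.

`count` follows `seq` (8 bytes), so it starts at byte offset 8 and occupies 4 bytes.
Bytes at offsets 8..11: 88 E7 0F E6.
Big-endian: lowest address holds the most-significant byte.
The bytes are already most-significant first: 0x88E70FE6.

0x88E70FE6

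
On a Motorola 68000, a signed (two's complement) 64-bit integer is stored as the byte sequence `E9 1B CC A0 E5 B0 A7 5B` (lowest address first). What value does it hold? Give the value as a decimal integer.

In big-endian order the high byte comes first in memory.
The bytes are already most-significant first: 0xE91BCCA0E5B0A75B.
Top bit is set, so as a signed 64-bit value this is 0xE91BCCA0E5B0A75B − 2^64 = -1649499847080761509.

-1649499847080761509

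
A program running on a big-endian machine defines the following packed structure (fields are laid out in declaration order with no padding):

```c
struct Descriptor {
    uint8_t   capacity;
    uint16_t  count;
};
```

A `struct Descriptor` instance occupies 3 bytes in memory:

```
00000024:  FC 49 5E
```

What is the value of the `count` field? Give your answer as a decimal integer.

18782

`count` follows `capacity` (1 byte), so it starts at byte offset 1 and occupies 2 bytes.
Bytes at offsets 1..2: 49 5E.
Big-endian stores the most-significant byte at the lowest address.
The bytes are already most-significant first: 0x495E.
0x495E = 18782.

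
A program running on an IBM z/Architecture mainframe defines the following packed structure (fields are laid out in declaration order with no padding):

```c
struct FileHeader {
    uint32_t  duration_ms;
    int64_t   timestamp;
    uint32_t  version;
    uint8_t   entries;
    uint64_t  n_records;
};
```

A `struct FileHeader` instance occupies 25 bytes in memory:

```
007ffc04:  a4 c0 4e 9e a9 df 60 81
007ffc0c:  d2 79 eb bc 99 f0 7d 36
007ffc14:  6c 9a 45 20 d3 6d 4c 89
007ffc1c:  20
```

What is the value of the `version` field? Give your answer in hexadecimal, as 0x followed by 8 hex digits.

0x99F07D36

`version` follows `duration_ms` (4 B), `timestamp` (8 B), so it starts at offset 4 + 8 = 12 and occupies 4 bytes.
Bytes at offsets 12..15: 99 F0 7D 36.
Big-endian stores the most-significant byte at the lowest address.
The bytes are already most-significant first: 0x99F07D36.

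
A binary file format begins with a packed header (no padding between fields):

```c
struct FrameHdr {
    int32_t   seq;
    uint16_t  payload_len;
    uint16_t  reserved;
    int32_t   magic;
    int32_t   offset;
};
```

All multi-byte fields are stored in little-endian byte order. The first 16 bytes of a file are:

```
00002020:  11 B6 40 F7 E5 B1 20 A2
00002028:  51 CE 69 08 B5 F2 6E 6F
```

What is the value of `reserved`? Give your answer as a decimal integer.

41504

`reserved` follows `seq` (4 B), `payload_len` (2 B), so it starts at offset 4 + 2 = 6 and occupies 2 bytes.
Bytes at offsets 6..7: 20 A2.
Little-endian: lowest address holds the least-significant byte.
Reassemble most-significant byte first: A2 20 → 0xA220.
0xA220 = 41504.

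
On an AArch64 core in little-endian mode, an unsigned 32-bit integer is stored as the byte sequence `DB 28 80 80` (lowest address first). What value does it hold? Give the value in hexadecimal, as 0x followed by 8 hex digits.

Little-endian stores the least-significant byte at the lowest address.
Reassemble most-significant byte first: 80 80 28 DB → 0x808028DB.

0x808028DB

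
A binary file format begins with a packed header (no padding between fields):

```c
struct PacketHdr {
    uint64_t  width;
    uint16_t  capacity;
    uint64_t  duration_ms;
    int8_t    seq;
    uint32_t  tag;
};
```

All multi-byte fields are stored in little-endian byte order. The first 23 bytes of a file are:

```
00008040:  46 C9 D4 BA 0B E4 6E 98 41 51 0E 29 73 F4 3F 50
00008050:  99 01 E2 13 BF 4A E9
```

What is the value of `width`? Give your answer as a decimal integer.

`width` is the first field, at byte offset 0, occupying 8 bytes.
Bytes at offsets 0..7: 46 C9 D4 BA 0B E4 6E 98.
Little-endian: lowest address holds the least-significant byte.
Reassemble most-significant byte first: 98 6E E4 0B BA D4 C9 46 → 0x986EE40BBAD4C946.
0x986EE40BBAD4C946 = 10983967280233498950.

10983967280233498950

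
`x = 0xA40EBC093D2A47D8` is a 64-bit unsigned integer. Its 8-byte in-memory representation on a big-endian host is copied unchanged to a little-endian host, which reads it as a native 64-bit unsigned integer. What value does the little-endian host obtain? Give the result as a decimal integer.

Stored big-endian, the bytes at ascending addresses are A4 0E BC 09 3D 2A 47 D8.
Read back as little-endian, the first byte is least significant, giving 0xD8472A3D09BC0EA4.
0xD8472A3D09BC0EA4 = 15584471477183581860.

15584471477183581860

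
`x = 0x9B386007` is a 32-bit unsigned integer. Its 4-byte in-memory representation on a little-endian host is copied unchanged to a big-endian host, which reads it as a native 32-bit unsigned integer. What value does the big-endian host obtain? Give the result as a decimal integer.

Stored little-endian, the bytes at ascending addresses are 07 60 38 9B.
Read back as big-endian, the last byte is least significant, giving 0x0760389B.
0x0760389B = 123746459.

123746459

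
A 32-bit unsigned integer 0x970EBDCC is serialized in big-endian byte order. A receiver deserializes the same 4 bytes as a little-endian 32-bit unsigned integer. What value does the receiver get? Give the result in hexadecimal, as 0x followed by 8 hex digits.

0xCCBD0E97

Stored big-endian, the bytes at ascending addresses are 97 0E BD CC.
Read back as little-endian, the first byte is least significant, giving 0xCCBD0E97.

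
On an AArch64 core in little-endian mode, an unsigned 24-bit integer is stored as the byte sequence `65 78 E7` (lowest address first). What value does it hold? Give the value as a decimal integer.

15169637

In little-endian order the low byte comes first in memory.
Reassemble most-significant byte first: E7 78 65 → 0xE77865.
0xE77865 = 15169637.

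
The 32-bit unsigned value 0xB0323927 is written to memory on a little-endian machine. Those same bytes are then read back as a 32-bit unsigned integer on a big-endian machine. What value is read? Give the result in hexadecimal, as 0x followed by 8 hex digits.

Stored little-endian, the bytes at ascending addresses are 27 39 32 B0.
Read back as big-endian, the last byte is least significant, giving 0x273932B0.

0x273932B0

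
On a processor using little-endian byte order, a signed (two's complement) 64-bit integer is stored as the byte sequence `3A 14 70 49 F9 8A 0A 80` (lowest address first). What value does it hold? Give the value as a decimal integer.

In little-endian order the low byte comes first in memory.
Reassemble most-significant byte first: 80 0A 8A F9 49 70 14 3A → 0x800A8AF94970143A.
Top bit is set, so as a signed 64-bit value this is 0x800A8AF94970143A − 2^64 = -9220404483804097478.

-9220404483804097478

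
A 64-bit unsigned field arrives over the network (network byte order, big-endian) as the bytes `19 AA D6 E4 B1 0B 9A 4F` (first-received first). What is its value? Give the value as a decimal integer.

Big-endian stores the most-significant byte at the lowest address.
The bytes are already most-significant first: 0x19AAD6E4B10B9A4F.
0x19AAD6E4B10B9A4F = 1849526874700225103.

1849526874700225103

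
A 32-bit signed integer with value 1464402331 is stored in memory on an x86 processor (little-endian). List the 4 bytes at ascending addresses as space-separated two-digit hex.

1464402331 in hexadecimal, padded to 32 bits, is 0x5749019B.
Split into bytes (most-significant first): 57 49 01 9B.
Little-endian: lowest address holds the least-significant byte.
So at ascending addresses the bytes are 9B 01 49 57.

9B 01 49 57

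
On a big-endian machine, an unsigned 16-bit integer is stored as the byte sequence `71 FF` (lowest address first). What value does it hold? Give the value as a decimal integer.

In big-endian order the high byte comes first in memory.
The bytes are already most-significant first: 0x71FF.
0x71FF = 29183.

29183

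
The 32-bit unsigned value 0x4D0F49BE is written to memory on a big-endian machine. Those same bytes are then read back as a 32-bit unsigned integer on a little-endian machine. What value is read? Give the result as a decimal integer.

Stored big-endian, the bytes at ascending addresses are 4D 0F 49 BE.
Read back as little-endian, the first byte is least significant, giving 0xBE490F4D.
0xBE490F4D = 3192459085.

3192459085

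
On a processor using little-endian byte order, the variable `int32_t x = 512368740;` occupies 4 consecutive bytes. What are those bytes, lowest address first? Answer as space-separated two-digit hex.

64 20 8A 1E

512368740 in hexadecimal, padded to 32 bits, is 0x1E8A2064.
Split into bytes (most-significant first): 1E 8A 20 64.
Little-endian: lowest address holds the least-significant byte.
So at ascending addresses the bytes are 64 20 8A 1E.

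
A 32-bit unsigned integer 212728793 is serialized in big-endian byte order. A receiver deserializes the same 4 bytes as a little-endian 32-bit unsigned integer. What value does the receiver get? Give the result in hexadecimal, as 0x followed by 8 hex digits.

0xD9FBAD0C

212728793 in 32-bit hexadecimal is 0x0CADFBD9.
Stored big-endian, the bytes at ascending addresses are 0C AD FB D9.
Read back as little-endian, the first byte is least significant, giving 0xD9FBAD0C.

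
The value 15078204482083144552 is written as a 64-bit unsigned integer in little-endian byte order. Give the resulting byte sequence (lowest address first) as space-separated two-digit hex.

15078204482083144552 in hexadecimal, padded to 64 bits, is 0xD1408B16B544C368.
Split into bytes (most-significant first): D1 40 8B 16 B5 44 C3 68.
Little-endian: lowest address holds the least-significant byte.
So at ascending addresses the bytes are 68 C3 44 B5 16 8B 40 D1.

68 C3 44 B5 16 8B 40 D1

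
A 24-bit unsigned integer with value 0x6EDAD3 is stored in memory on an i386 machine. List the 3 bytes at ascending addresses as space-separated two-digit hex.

D3 DA 6E

Split into bytes (most-significant first): 6E DA D3.
Little-endian stores the least-significant byte at the lowest address.
So at ascending addresses the bytes are D3 DA 6E.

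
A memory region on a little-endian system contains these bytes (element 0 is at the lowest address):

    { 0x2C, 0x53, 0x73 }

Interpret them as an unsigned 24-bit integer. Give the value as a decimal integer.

In little-endian order the low byte comes first in memory.
Reassemble most-significant byte first: 73 53 2C → 0x73532C.
0x73532C = 7557932.

7557932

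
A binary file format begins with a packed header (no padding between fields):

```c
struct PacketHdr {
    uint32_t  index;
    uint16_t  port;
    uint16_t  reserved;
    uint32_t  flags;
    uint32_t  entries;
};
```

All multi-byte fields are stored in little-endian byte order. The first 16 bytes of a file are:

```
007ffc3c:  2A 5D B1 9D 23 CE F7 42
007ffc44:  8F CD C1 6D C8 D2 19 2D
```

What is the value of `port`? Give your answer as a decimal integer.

`port` follows `index` (4 bytes), so it starts at byte offset 4 and occupies 2 bytes.
Bytes at offsets 4..5: 23 CE.
Little-endian stores the least-significant byte at the lowest address.
Reassemble most-significant byte first: CE 23 → 0xCE23.
0xCE23 = 52771.

52771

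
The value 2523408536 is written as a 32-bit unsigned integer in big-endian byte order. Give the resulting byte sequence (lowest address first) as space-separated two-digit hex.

96 68 28 98

2523408536 in hexadecimal, padded to 32 bits, is 0x96682898.
Split into bytes (most-significant first): 96 68 28 98.
In big-endian order the high byte comes first in memory.
So the memory order matches the most-significant-first order: 96 68 28 98.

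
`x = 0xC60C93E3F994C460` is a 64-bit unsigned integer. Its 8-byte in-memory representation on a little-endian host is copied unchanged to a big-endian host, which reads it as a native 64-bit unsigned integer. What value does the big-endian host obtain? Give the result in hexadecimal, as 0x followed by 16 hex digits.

0x60C494F9E3930CC6

Stored little-endian, the bytes at ascending addresses are 60 C4 94 F9 E3 93 0C C6.
Read back as big-endian, the last byte is least significant, giving 0x60C494F9E3930CC6.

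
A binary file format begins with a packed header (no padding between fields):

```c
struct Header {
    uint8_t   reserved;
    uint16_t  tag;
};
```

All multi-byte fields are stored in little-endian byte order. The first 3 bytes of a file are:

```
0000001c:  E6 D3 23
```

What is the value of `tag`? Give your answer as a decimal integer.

9171

`tag` follows `reserved` (1 byte), so it starts at byte offset 1 and occupies 2 bytes.
Bytes at offsets 1..2: D3 23.
In little-endian order the low byte comes first in memory.
Reassemble most-significant byte first: 23 D3 → 0x23D3.
0x23D3 = 9171.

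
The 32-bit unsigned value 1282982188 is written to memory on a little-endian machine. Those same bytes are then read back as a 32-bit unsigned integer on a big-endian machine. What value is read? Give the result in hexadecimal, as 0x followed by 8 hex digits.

1282982188 in 32-bit hexadecimal is 0x4C78C12C.
Stored little-endian, the bytes at ascending addresses are 2C C1 78 4C.
Read back as big-endian, the last byte is least significant, giving 0x2CC1784C.

0x2CC1784C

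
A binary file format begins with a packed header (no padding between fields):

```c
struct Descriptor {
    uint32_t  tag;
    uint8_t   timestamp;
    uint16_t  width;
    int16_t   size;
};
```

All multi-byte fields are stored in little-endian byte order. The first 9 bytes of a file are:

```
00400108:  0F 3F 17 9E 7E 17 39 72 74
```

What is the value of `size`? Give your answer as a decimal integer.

29810

`size` follows `tag` (4 B), `timestamp` (1 B), `width` (2 B), so it starts at offset 4 + 1 + 2 = 7 and occupies 2 bytes.
Bytes at offsets 7..8: 72 74.
Little-endian stores the least-significant byte at the lowest address.
Reassemble most-significant byte first: 74 72 → 0x7472.
0x7472 = 29810.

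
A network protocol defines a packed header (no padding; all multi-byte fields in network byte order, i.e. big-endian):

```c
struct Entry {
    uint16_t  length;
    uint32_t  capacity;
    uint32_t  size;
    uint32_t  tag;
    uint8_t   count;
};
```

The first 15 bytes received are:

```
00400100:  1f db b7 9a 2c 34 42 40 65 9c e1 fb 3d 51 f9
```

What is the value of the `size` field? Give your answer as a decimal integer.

1111516572

`size` follows `length` (2 B), `capacity` (4 B), so it starts at offset 2 + 4 = 6 and occupies 4 bytes.
Bytes at offsets 6..9: 42 40 65 9C.
Big-endian: lowest address holds the most-significant byte.
The bytes are already most-significant first: 0x4240659C.
0x4240659C = 1111516572.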